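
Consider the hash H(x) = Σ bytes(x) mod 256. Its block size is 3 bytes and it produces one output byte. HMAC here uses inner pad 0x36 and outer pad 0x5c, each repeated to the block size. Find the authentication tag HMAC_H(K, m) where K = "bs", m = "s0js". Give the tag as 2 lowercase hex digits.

Key "bs" = 62 73 is 2 bytes ≤ B = 3; zero-pad to 3 bytes: K' = 62 73 00.
K' ⊕ ipad = 54 45 36.  K' ⊕ opad = 3e 2f 5c.
Inner input = (K'⊕ipad) ∥ m = 54 45 36 ∥ 73 30 6a 73.
Inner hash: sum = 84+69+54+115+48+106+115 = 591; mod 256 = 79 → 4f.
Outer input = (K'⊕opad) ∥ inner = 3e 2f 5c ∥ 4f.
Outer hash (tag): sum = 62+47+92+79 = 280; mod 256 = 24 → 18.

18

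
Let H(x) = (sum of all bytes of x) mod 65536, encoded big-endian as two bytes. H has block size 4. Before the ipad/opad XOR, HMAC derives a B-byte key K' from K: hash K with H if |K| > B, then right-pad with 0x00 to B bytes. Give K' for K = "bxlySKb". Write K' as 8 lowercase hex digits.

|K| = 7 > B = 4, so first hash the key.
H(K): sum = 98+120+108+121+83+75+98 = 703 → 02 bf.
Zero-pad H(K) = 02 bf to 4 bytes: K' = 02 bf 00 00.

02bf0000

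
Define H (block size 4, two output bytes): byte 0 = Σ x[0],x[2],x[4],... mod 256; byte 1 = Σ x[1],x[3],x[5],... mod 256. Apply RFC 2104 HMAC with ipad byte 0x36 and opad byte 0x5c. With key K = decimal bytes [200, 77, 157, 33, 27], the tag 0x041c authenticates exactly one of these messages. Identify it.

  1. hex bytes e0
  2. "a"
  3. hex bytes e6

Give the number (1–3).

Key decimal bytes [200, 77, 157, 33, 27] = c8 4d 9d 21 1b is 5 bytes > B = 4, so hash it first: H(key) = 80 6e, then zero-pad to 4 bytes: K' = 80 6e 00 00.
K' ⊕ ipad = b6 58 36 36; K' ⊕ opad = dc 32 5c 5c.
m1: inner = H(b6 58 36 36 e0) = cc 8e; tag = H(dc 32 5c 5c cc 8e) = 041c ← matches
m2: inner = H(b6 58 36 36 61) = 4d 8e; tag = H(dc 32 5c 5c 4d 8e) = 851c
m3: inner = H(b6 58 36 36 e6) = d2 8e; tag = H(dc 32 5c 5c d2 8e) = 0a1c

1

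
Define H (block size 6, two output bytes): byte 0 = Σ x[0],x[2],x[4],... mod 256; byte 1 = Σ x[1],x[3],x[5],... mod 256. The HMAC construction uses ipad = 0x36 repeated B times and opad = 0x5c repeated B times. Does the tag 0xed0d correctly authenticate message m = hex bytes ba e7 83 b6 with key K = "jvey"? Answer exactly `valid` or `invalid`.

valid

Key "jvey" = 6a 76 65 79 is 4 bytes ≤ B = 6; zero-pad to 6 bytes: K' = 6a 76 65 79 00 00.
K' ⊕ ipad = 5c 40 53 4f 36 36; K' ⊕ opad = 36 2a 39 25 5c 5c.
Inner hash: even-index sum = 546 mod 256 = 34; odd-index sum = 610 mod 256 = 98 → 22 62.
Outer hash (recomputed tag): even-index sum = 237 mod 256 = 237; odd-index sum = 269 mod 256 = 13 → ed 0d.
Recomputed tag = ed0d; claimed = ed0d → match.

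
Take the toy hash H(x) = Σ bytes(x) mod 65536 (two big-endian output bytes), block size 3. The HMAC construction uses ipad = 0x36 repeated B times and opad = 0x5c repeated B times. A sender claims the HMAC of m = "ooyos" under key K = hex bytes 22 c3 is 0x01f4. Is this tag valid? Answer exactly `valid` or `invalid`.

Key hex bytes 22 c3 is 2 bytes ≤ B = 3; zero-pad to 3 bytes: K' = 22 c3 00.
K' ⊕ ipad = 14 f5 36; K' ⊕ opad = 7e 9f 5c.
Inner hash: sum = 20+245+54+111+111+121+111+115 = 888 → 03 78.
Outer hash (recomputed tag): sum = 126+159+92+3+120 = 500 → 01 f4.
Recomputed tag = 01f4; claimed = 01f4 → match.

valid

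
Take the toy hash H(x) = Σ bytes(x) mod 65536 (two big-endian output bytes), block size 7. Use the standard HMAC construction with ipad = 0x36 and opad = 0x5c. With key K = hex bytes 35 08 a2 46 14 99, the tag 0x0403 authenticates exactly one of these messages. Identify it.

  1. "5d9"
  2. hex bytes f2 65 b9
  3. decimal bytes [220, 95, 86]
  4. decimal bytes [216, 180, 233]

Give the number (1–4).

Key hex bytes 35 08 a2 46 14 99 is 6 bytes ≤ B = 7; zero-pad to 7 bytes: K' = 35 08 a2 46 14 99 00.
K' ⊕ ipad = 03 3e 94 70 22 af 36; K' ⊕ opad = 69 54 fe 1a 48 c5 5c.
m1: inner = H(03 3e 94 70 22 af 36 35 64 39) = 03 1e; tag = H(69 54 fe 1a 48 c5 5c 03 1e) = 035f
m2: inner = H(03 3e 94 70 22 af 36 f2 65 b9) = 04 5c; tag = H(69 54 fe 1a 48 c5 5c 04 5c) = 039e
m3: inner = H(03 3e 94 70 22 af 36 dc 5f 56) = 03 dd; tag = H(69 54 fe 1a 48 c5 5c 03 dd) = 041e
m4: inner = H(03 3e 94 70 22 af 36 d8 b4 e9) = 04 c1; tag = H(69 54 fe 1a 48 c5 5c 04 c1) = 0403 ← matches

4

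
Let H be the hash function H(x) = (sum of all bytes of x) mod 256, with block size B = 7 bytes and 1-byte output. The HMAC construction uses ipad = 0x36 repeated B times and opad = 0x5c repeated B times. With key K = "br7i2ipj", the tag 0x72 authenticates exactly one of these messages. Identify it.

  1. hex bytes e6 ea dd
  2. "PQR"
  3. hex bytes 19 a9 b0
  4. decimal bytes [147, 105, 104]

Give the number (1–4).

Key "br7i2ipj" = 62 72 37 69 32 69 70 6a is 8 bytes > B = 7, so hash it first: H(key) = e9, then zero-pad to 7 bytes: K' = e9 00 00 00 00 00 00.
K' ⊕ ipad = df 36 36 36 36 36 36; K' ⊕ opad = b5 5c 5c 5c 5c 5c 5c.
m1: inner = H(df 36 36 36 36 36 36 e6 ea dd) = d0; tag = H(b5 5c 5c 5c 5c 5c 5c d0) = ad
m2: inner = H(df 36 36 36 36 36 36 50 51 52) = 16; tag = H(b5 5c 5c 5c 5c 5c 5c 16) = f3
m3: inner = H(df 36 36 36 36 36 36 19 a9 b0) = 95; tag = H(b5 5c 5c 5c 5c 5c 5c 95) = 72 ← matches
m4: inner = H(df 36 36 36 36 36 36 93 69 68) = 87; tag = H(b5 5c 5c 5c 5c 5c 5c 87) = 64

3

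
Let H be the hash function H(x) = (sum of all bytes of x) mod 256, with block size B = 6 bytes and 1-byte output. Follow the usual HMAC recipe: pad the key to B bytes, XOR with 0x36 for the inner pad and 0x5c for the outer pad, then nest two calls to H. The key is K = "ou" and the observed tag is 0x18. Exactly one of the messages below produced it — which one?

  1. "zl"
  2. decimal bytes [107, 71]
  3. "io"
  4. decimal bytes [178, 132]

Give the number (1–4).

3

Key "ou" = 6f 75 is 2 bytes ≤ B = 6; zero-pad to 6 bytes: K' = 6f 75 00 00 00 00.
K' ⊕ ipad = 59 43 36 36 36 36; K' ⊕ opad = 33 29 5c 5c 5c 5c.
m1: inner = H(59 43 36 36 36 36 7a 6c) = 5a; tag = H(33 29 5c 5c 5c 5c 5a) = 26
m2: inner = H(59 43 36 36 36 36 6b 47) = 26; tag = H(33 29 5c 5c 5c 5c 26) = f2
m3: inner = H(59 43 36 36 36 36 69 6f) = 4c; tag = H(33 29 5c 5c 5c 5c 4c) = 18 ← matches
m4: inner = H(59 43 36 36 36 36 b2 84) = aa; tag = H(33 29 5c 5c 5c 5c aa) = 76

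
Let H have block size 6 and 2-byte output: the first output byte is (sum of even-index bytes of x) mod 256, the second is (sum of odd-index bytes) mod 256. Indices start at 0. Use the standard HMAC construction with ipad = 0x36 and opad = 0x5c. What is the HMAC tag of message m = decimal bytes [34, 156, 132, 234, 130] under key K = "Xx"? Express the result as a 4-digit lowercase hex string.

be1c

Key "Xx" = 58 78 is 2 bytes ≤ B = 6; zero-pad to 6 bytes: K' = 58 78 00 00 00 00.
K' ⊕ ipad = 6e 4e 36 36 36 36.  K' ⊕ opad = 04 24 5c 5c 5c 5c.
Inner input = (K'⊕ipad) ∥ m = 6e 4e 36 36 36 36 ∥ 22 9c 84 ea 82.
Inner hash: even-index sum = 514 mod 256 = 2; odd-index sum = 576 mod 256 = 64 → 02 40.
Outer input = (K'⊕opad) ∥ inner = 04 24 5c 5c 5c 5c ∥ 02 40.
Outer hash (tag): even-index sum = 190 mod 256 = 190; odd-index sum = 284 mod 256 = 28 → be 1c.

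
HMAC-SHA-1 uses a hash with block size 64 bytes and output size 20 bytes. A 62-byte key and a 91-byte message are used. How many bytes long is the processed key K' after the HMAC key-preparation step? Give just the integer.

64

Key is 62 ≤ 64 bytes, zero-padded: |K'| = 64.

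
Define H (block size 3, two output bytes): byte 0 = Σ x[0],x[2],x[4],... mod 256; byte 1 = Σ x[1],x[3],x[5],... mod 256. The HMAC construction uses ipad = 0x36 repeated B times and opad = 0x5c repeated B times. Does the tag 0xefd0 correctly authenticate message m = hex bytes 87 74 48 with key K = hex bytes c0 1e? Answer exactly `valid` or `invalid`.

invalid

Key hex bytes c0 1e is 2 bytes ≤ B = 3; zero-pad to 3 bytes: K' = c0 1e 00.
K' ⊕ ipad = f6 28 36; K' ⊕ opad = 9c 42 5c.
Inner hash: even-index sum = 416 mod 256 = 160; odd-index sum = 247 mod 256 = 247 → a0 f7.
Outer hash (recomputed tag): even-index sum = 495 mod 256 = 239; odd-index sum = 226 mod 256 = 226 → ef e2.
Recomputed tag = efe2; claimed = efd0 → mismatch.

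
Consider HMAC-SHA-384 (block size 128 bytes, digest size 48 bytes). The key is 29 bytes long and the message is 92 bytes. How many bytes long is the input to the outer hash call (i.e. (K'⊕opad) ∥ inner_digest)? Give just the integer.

Key is 29 ≤ 128 bytes, zero-padded: |K'| = 128.
Outer input = (K'⊕opad) ∥ H(inner) → 128 + 48 = 176 bytes.

176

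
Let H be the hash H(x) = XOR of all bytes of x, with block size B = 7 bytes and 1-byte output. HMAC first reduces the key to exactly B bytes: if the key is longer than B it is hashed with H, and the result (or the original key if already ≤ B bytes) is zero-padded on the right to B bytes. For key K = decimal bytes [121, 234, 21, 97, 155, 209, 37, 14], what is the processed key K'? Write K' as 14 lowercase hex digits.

86000000000000

|K| = 8 > B = 7, so first hash the key.
H(K): XOR 79⊕ea⊕15⊕61⊕9b⊕d1⊕25⊕0e = 86.
Zero-pad H(K) = 86 to 7 bytes: K' = 86 00 00 00 00 00 00.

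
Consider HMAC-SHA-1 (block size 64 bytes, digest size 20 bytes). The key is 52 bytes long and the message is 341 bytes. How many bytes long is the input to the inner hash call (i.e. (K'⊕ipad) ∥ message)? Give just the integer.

Key is 52 ≤ 64 bytes, zero-padded: |K'| = 64.
Inner input = (K'⊕ipad) ∥ m → 64 + 341 = 405 bytes.

405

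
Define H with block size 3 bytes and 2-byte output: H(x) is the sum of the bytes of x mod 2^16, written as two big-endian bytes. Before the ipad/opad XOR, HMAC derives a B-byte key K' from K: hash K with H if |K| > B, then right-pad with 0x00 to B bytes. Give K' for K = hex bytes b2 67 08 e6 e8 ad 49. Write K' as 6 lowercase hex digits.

|K| = 7 > B = 3, so first hash the key.
H(K): sum = 178+103+8+230+232+173+73 = 997 → 03 e5.
Zero-pad H(K) = 03 e5 to 3 bytes: K' = 03 e5 00.

03e500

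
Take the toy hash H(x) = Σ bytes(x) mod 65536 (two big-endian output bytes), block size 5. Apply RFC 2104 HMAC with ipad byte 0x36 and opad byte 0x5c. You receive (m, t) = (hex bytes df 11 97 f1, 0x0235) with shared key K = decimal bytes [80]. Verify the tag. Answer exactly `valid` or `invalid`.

Key decimal bytes [80] = 50 is 1 byte ≤ B = 5; zero-pad to 5 bytes: K' = 50 00 00 00 00.
K' ⊕ ipad = 66 36 36 36 36; K' ⊕ opad = 0c 5c 5c 5c 5c.
Inner hash: sum = 102+54+54+54+54+223+17+151+241 = 950 → 03 b6.
Outer hash (recomputed tag): sum = 12+92+92+92+92+3+182 = 565 → 02 35.
Recomputed tag = 0235; claimed = 0235 → match.

valid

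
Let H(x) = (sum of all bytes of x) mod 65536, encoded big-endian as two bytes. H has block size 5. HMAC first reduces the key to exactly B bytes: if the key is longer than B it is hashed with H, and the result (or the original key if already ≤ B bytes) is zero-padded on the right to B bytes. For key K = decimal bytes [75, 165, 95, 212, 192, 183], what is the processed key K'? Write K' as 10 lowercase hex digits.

039a000000

|K| = 6 > B = 5, so first hash the key.
H(K): sum = 75+165+95+212+192+183 = 922 → 03 9a.
Zero-pad H(K) = 03 9a to 5 bytes: K' = 03 9a 00 00 00.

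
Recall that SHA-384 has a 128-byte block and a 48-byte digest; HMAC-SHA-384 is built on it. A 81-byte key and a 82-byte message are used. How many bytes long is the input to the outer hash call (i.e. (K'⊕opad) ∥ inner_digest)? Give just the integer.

176

Key is 81 ≤ 128 bytes, zero-padded: |K'| = 128.
Outer input = (K'⊕opad) ∥ H(inner) → 128 + 48 = 176 bytes.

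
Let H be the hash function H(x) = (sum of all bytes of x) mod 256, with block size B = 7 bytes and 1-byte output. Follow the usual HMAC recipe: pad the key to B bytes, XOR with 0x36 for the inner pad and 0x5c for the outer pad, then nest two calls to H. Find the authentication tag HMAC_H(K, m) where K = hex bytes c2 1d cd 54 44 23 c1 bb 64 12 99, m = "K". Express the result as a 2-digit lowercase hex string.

Key hex bytes c2 1d cd 54 44 23 c1 bb 64 12 99 is 11 bytes > B = 7, so hash it first: H(key) = f2, then zero-pad to 7 bytes: K' = f2 00 00 00 00 00 00.
K' ⊕ ipad = c4 36 36 36 36 36 36.  K' ⊕ opad = ae 5c 5c 5c 5c 5c 5c.
Inner input = (K'⊕ipad) ∥ m = c4 36 36 36 36 36 36 ∥ 4b.
Inner hash: sum = 196+54+54+54+54+54+54+75 = 595; mod 256 = 83 → 53.
Outer input = (K'⊕opad) ∥ inner = ae 5c 5c 5c 5c 5c 5c ∥ 53.
Outer hash (tag): sum = 174+92+92+92+92+92+92+83 = 809; mod 256 = 41 → 29.

29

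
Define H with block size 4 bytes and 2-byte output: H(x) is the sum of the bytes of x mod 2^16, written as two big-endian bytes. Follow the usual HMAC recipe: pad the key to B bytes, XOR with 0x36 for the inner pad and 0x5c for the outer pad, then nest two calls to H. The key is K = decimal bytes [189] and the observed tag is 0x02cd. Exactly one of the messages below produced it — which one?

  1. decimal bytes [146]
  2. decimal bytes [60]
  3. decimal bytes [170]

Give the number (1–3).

3

Key decimal bytes [189] = bd is 1 byte ≤ B = 4; zero-pad to 4 bytes: K' = bd 00 00 00.
K' ⊕ ipad = 8b 36 36 36; K' ⊕ opad = e1 5c 5c 5c.
m1: inner = H(8b 36 36 36 92) = 01 bf; tag = H(e1 5c 5c 5c 01 bf) = 02b5
m2: inner = H(8b 36 36 36 3c) = 01 69; tag = H(e1 5c 5c 5c 01 69) = 025f
m3: inner = H(8b 36 36 36 aa) = 01 d7; tag = H(e1 5c 5c 5c 01 d7) = 02cd ← matches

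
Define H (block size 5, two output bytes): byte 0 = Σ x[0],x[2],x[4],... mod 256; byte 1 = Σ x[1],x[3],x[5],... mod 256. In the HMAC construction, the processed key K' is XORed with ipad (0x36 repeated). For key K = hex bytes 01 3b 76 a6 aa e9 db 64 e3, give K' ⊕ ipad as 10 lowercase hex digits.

e918363636

Key hex bytes 01 3b 76 a6 aa e9 db 64 e3 is 9 bytes > B = 5, so hash it first: H(key) = df 2e, then zero-pad to 5 bytes: K' = df 2e 00 00 00.
XOR each byte with 0x36: df⊕36=e9, 2e⊕36=18, 00⊕36=36, 00⊕36=36, 00⊕36=36.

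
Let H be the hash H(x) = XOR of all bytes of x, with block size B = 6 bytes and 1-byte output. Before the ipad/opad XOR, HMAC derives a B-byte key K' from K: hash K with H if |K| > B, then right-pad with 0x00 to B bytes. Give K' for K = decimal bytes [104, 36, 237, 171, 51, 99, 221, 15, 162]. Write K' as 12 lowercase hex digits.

2a0000000000

|K| = 9 > B = 6, so first hash the key.
H(K): XOR 68⊕24⊕ed⊕ab⊕33⊕63⊕dd⊕0f⊕a2 = 2a.
Zero-pad H(K) = 2a to 6 bytes: K' = 2a 00 00 00 00 00.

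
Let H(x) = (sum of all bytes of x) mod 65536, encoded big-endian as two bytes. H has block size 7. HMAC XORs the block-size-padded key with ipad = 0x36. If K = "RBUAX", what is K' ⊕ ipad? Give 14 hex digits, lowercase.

Key "RBUAX" = 52 42 55 41 58 is 5 bytes ≤ B = 7; zero-pad to 7 bytes: K' = 52 42 55 41 58 00 00.
XOR each byte with 0x36: 52⊕36=64, 42⊕36=74, 55⊕36=63, 41⊕36=77, 58⊕36=6e, 00⊕36=36, 00⊕36=36.

647463776e3636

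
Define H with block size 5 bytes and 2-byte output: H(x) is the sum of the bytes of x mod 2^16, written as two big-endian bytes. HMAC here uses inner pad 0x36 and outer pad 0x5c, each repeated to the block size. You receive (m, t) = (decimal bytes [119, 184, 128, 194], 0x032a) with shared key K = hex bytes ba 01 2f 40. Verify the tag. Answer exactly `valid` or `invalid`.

valid

Key hex bytes ba 01 2f 40 is 4 bytes ≤ B = 5; zero-pad to 5 bytes: K' = ba 01 2f 40 00.
K' ⊕ ipad = 8c 37 19 76 36; K' ⊕ opad = e6 5d 73 1c 5c.
Inner hash: sum = 140+55+25+118+54+119+184+128+194 = 1017 → 03 f9.
Outer hash (recomputed tag): sum = 230+93+115+28+92+3+249 = 810 → 03 2a.
Recomputed tag = 032a; claimed = 032a → match.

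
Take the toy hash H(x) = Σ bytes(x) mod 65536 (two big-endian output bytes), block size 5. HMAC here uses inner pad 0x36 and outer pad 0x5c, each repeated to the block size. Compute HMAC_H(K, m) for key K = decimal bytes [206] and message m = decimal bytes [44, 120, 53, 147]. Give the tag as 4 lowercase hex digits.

0241

Key decimal bytes [206] = ce is 1 byte ≤ B = 5; zero-pad to 5 bytes: K' = ce 00 00 00 00.
K' ⊕ ipad = f8 36 36 36 36.  K' ⊕ opad = 92 5c 5c 5c 5c.
Inner input = (K'⊕ipad) ∥ m = f8 36 36 36 36 ∥ 2c 78 35 93.
Inner hash: sum = 248+54+54+54+54+44+120+53+147 = 828 → 03 3c.
Outer input = (K'⊕opad) ∥ inner = 92 5c 5c 5c 5c ∥ 03 3c.
Outer hash (tag): sum = 146+92+92+92+92+3+60 = 577 → 02 41.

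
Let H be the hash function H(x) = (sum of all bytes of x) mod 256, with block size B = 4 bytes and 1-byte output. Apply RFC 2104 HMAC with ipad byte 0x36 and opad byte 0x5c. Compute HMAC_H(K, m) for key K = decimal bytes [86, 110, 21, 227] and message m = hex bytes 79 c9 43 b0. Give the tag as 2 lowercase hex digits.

29

Key decimal bytes [86, 110, 21, 227] = 56 6e 15 e3 is exactly B = 4 bytes: K' = 56 6e 15 e3.
K' ⊕ ipad = 60 58 23 d5.  K' ⊕ opad = 0a 32 49 bf.
Inner input = (K'⊕ipad) ∥ m = 60 58 23 d5 ∥ 79 c9 43 b0.
Inner hash: sum = 96+88+35+213+121+201+67+176 = 997; mod 256 = 229 → e5.
Outer input = (K'⊕opad) ∥ inner = 0a 32 49 bf ∥ e5.
Outer hash (tag): sum = 10+50+73+191+229 = 553; mod 256 = 41 → 29.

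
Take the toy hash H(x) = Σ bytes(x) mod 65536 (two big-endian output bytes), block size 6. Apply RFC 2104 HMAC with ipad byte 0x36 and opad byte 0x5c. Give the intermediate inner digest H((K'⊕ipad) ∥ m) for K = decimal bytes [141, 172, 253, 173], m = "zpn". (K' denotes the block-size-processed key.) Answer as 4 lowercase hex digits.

Key decimal bytes [141, 172, 253, 173] = 8d ac fd ad is 4 bytes ≤ B = 6; zero-pad to 6 bytes: K' = 8d ac fd ad 00 00.
K' ⊕ ipad = bb 9a cb 9b 36 36.
Inner input = bb 9a cb 9b 36 36 ∥ 7a 70 6e.
Inner hash: sum = 187+154+203+155+54+54+122+112+110 = 1151 → 04 7f.

047f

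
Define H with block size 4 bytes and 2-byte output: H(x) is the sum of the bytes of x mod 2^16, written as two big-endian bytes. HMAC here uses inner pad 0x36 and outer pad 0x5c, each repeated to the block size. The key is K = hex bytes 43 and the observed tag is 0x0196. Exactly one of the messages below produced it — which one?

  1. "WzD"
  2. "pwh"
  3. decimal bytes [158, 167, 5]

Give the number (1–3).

Key hex bytes 43 is 1 byte ≤ B = 4; zero-pad to 4 bytes: K' = 43 00 00 00.
K' ⊕ ipad = 75 36 36 36; K' ⊕ opad = 1f 5c 5c 5c.
m1: inner = H(75 36 36 36 57 7a 44) = 02 2c; tag = H(1f 5c 5c 5c 02 2c) = 0161
m2: inner = H(75 36 36 36 70 77 68) = 02 66; tag = H(1f 5c 5c 5c 02 66) = 019b
m3: inner = H(75 36 36 36 9e a7 05) = 02 61; tag = H(1f 5c 5c 5c 02 61) = 0196 ← matches

3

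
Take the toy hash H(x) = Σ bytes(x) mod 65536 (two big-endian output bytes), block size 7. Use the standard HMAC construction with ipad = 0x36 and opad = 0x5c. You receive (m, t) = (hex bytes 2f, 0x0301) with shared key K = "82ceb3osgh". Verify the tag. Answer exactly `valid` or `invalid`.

Key "82ceb3osgh" = 38 32 63 65 62 33 6f 73 67 68 is 10 bytes > B = 7, so hash it first: H(key) = 03 78, then zero-pad to 7 bytes: K' = 03 78 00 00 00 00 00.
K' ⊕ ipad = 35 4e 36 36 36 36 36; K' ⊕ opad = 5f 24 5c 5c 5c 5c 5c.
Inner hash: sum = 53+78+54+54+54+54+54+47 = 448 → 01 c0.
Outer hash (recomputed tag): sum = 95+36+92+92+92+92+92+1+192 = 784 → 03 10.
Recomputed tag = 0310; claimed = 0301 → mismatch.

invalid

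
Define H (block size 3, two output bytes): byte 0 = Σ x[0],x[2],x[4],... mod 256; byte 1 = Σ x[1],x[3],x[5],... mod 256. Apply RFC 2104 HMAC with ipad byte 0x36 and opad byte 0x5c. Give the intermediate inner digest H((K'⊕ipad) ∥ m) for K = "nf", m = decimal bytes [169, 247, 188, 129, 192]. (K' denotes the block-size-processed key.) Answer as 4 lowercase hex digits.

Key "nf" = 6e 66 is 2 bytes ≤ B = 3; zero-pad to 3 bytes: K' = 6e 66 00.
K' ⊕ ipad = 58 50 36.
Inner input = 58 50 36 ∥ a9 f7 bc 81 c0.
Inner hash: even-index sum = 518 mod 256 = 6; odd-index sum = 629 mod 256 = 117 → 06 75.

0675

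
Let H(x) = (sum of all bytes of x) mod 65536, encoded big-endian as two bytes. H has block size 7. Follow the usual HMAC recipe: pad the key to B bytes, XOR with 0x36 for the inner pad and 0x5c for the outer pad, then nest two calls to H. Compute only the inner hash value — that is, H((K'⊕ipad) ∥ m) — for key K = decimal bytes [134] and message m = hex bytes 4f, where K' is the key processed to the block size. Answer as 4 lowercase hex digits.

0243

Key decimal bytes [134] = 86 is 1 byte ≤ B = 7; zero-pad to 7 bytes: K' = 86 00 00 00 00 00 00.
K' ⊕ ipad = b0 36 36 36 36 36 36.
Inner input = b0 36 36 36 36 36 36 ∥ 4f.
Inner hash: sum = 176+54+54+54+54+54+54+79 = 579 → 02 43.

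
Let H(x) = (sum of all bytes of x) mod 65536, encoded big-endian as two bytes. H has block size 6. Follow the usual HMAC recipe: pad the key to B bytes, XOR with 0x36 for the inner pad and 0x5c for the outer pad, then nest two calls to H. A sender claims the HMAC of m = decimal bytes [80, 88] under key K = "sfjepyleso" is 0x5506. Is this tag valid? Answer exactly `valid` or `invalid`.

Key "sfjepyleso" = 73 66 6a 65 70 79 6c 65 73 6f is 10 bytes > B = 6, so hash it first: H(key) = 04 44, then zero-pad to 6 bytes: K' = 04 44 00 00 00 00.
K' ⊕ ipad = 32 72 36 36 36 36; K' ⊕ opad = 58 18 5c 5c 5c 5c.
Inner hash: sum = 50+114+54+54+54+54+80+88 = 548 → 02 24.
Outer hash (recomputed tag): sum = 88+24+92+92+92+92+2+36 = 518 → 02 06.
Recomputed tag = 0206; claimed = 5506 → mismatch.

invalid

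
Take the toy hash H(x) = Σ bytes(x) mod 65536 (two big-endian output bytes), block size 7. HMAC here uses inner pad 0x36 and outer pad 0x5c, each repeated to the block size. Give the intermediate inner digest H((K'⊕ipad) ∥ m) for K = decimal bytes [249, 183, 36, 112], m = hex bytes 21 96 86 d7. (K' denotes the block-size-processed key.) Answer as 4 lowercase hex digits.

045e

Key decimal bytes [249, 183, 36, 112] = f9 b7 24 70 is 4 bytes ≤ B = 7; zero-pad to 7 bytes: K' = f9 b7 24 70 00 00 00.
K' ⊕ ipad = cf 81 12 46 36 36 36.
Inner input = cf 81 12 46 36 36 36 ∥ 21 96 86 d7.
Inner hash: sum = 207+129+18+70+54+54+54+33+150+134+215 = 1118 → 04 5e.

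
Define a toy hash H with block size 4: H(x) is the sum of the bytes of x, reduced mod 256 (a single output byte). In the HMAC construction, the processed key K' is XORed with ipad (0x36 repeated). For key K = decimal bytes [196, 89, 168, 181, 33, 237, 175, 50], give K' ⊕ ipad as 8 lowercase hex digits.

Key decimal bytes [196, 89, 168, 181, 33, 237, 175, 50] = c4 59 a8 b5 21 ed af 32 is 8 bytes > B = 4, so hash it first: H(key) = 69, then zero-pad to 4 bytes: K' = 69 00 00 00.
XOR each byte with 0x36: 69⊕36=5f, 00⊕36=36, 00⊕36=36, 00⊕36=36.

5f363636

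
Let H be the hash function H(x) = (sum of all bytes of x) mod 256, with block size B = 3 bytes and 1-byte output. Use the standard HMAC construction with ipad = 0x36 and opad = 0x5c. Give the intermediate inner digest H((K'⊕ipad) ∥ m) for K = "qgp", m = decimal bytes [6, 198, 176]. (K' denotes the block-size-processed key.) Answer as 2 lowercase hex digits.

5a

Key "qgp" = 71 67 70 is exactly B = 3 bytes: K' = 71 67 70.
K' ⊕ ipad = 47 51 46.
Inner input = 47 51 46 ∥ 06 c6 b0.
Inner hash: sum = 71+81+70+6+198+176 = 602; mod 256 = 90 → 5a.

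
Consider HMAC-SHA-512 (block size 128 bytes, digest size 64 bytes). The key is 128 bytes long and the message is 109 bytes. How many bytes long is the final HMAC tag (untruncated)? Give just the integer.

64

The tag is one SHA-512 digest: 64 bytes.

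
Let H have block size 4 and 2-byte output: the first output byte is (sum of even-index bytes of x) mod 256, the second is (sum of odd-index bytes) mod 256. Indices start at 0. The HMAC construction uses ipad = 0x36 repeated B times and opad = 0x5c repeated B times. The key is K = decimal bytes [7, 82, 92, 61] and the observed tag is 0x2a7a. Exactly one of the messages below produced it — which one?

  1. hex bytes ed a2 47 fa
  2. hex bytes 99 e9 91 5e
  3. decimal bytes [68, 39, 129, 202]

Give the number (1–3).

Key decimal bytes [7, 82, 92, 61] = 07 52 5c 3d is exactly B = 4 bytes: K' = 07 52 5c 3d.
K' ⊕ ipad = 31 64 6a 0b; K' ⊕ opad = 5b 0e 00 61.
m1: inner = H(31 64 6a 0b ed a2 47 fa) = cf 0b; tag = H(5b 0e 00 61 cf 0b) = 2a7a ← matches
m2: inner = H(31 64 6a 0b 99 e9 91 5e) = c5 b6; tag = H(5b 0e 00 61 c5 b6) = 2025
m3: inner = H(31 64 6a 0b 44 27 81 ca) = 60 60; tag = H(5b 0e 00 61 60 60) = bbcf

1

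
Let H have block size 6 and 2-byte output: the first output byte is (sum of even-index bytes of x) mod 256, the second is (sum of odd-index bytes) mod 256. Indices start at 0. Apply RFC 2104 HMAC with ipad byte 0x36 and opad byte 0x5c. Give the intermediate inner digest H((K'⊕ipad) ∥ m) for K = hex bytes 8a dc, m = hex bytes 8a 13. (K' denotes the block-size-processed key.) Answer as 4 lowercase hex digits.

b269

Key hex bytes 8a dc is 2 bytes ≤ B = 6; zero-pad to 6 bytes: K' = 8a dc 00 00 00 00.
K' ⊕ ipad = bc ea 36 36 36 36.
Inner input = bc ea 36 36 36 36 ∥ 8a 13.
Inner hash: even-index sum = 434 mod 256 = 178; odd-index sum = 361 mod 256 = 105 → b2 69.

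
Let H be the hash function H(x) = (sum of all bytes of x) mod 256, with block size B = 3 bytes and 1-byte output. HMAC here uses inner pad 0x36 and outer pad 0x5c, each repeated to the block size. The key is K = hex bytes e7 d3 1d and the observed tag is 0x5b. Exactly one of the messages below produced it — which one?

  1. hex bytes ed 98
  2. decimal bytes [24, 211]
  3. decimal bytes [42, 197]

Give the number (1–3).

Key hex bytes e7 d3 1d is exactly B = 3 bytes: K' = e7 d3 1d.
K' ⊕ ipad = d1 e5 2b; K' ⊕ opad = bb 8f 41.
m1: inner = H(d1 e5 2b ed 98) = 66; tag = H(bb 8f 41 66) = f1
m2: inner = H(d1 e5 2b 18 d3) = cc; tag = H(bb 8f 41 cc) = 57
m3: inner = H(d1 e5 2b 2a c5) = d0; tag = H(bb 8f 41 d0) = 5b ← matches

3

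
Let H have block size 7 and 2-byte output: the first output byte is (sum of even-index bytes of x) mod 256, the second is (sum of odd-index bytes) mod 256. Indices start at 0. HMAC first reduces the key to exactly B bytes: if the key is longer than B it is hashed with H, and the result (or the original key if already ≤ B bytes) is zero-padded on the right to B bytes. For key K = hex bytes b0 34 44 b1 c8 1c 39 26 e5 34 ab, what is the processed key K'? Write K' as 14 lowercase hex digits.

|K| = 11 > B = 7, so first hash the key.
H(K): even-index sum = 901 mod 256 = 133; odd-index sum = 347 mod 256 = 91 → 85 5b.
Zero-pad H(K) = 85 5b to 7 bytes: K' = 85 5b 00 00 00 00 00.

855b0000000000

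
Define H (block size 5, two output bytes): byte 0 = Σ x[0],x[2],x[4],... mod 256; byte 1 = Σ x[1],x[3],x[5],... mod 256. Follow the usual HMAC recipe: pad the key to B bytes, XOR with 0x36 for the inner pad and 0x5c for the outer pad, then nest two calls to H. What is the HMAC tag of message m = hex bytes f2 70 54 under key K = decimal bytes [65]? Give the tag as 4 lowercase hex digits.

870b

Key decimal bytes [65] = 41 is 1 byte ≤ B = 5; zero-pad to 5 bytes: K' = 41 00 00 00 00.
K' ⊕ ipad = 77 36 36 36 36.  K' ⊕ opad = 1d 5c 5c 5c 5c.
Inner input = (K'⊕ipad) ∥ m = 77 36 36 36 36 ∥ f2 70 54.
Inner hash: even-index sum = 339 mod 256 = 83; odd-index sum = 434 mod 256 = 178 → 53 b2.
Outer input = (K'⊕opad) ∥ inner = 1d 5c 5c 5c 5c ∥ 53 b2.
Outer hash (tag): even-index sum = 391 mod 256 = 135; odd-index sum = 267 mod 256 = 11 → 87 0b.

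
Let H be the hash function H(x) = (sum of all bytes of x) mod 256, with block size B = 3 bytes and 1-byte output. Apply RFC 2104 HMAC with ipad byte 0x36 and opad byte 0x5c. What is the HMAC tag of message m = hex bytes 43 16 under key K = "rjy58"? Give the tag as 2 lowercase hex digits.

0f

Key "rjy58" = 72 6a 79 35 38 is 5 bytes > B = 3, so hash it first: H(key) = c2, then zero-pad to 3 bytes: K' = c2 00 00.
K' ⊕ ipad = f4 36 36.  K' ⊕ opad = 9e 5c 5c.
Inner input = (K'⊕ipad) ∥ m = f4 36 36 ∥ 43 16.
Inner hash: sum = 244+54+54+67+22 = 441; mod 256 = 185 → b9.
Outer input = (K'⊕opad) ∥ inner = 9e 5c 5c ∥ b9.
Outer hash (tag): sum = 158+92+92+185 = 527; mod 256 = 15 → 0f.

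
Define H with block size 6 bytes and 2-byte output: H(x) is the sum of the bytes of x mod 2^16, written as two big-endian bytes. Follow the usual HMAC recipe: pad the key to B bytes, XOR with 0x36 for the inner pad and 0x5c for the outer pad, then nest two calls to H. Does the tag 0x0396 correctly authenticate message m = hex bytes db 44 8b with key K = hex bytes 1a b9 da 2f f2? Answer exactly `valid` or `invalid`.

Key hex bytes 1a b9 da 2f f2 is 5 bytes ≤ B = 6; zero-pad to 6 bytes: K' = 1a b9 da 2f f2 00.
K' ⊕ ipad = 2c 8f ec 19 c4 36; K' ⊕ opad = 46 e5 86 73 ae 5c.
Inner hash: sum = 44+143+236+25+196+54+219+68+139 = 1124 → 04 64.
Outer hash (recomputed tag): sum = 70+229+134+115+174+92+4+100 = 918 → 03 96.
Recomputed tag = 0396; claimed = 0396 → match.

valid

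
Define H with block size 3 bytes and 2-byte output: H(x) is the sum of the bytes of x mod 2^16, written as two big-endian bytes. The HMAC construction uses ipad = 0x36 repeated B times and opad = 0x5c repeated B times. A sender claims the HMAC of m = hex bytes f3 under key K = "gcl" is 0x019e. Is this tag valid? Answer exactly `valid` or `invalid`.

valid

Key "gcl" = 67 63 6c is exactly B = 3 bytes: K' = 67 63 6c.
K' ⊕ ipad = 51 55 5a; K' ⊕ opad = 3b 3f 30.
Inner hash: sum = 81+85+90+243 = 499 → 01 f3.
Outer hash (recomputed tag): sum = 59+63+48+1+243 = 414 → 01 9e.
Recomputed tag = 019e; claimed = 019e → match.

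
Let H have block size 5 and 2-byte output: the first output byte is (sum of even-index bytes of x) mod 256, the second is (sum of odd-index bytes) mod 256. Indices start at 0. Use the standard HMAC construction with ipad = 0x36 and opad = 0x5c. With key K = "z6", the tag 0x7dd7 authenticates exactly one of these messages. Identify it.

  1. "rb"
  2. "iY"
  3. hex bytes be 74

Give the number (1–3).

Key "z6" = 7a 36 is 2 bytes ≤ B = 5; zero-pad to 5 bytes: K' = 7a 36 00 00 00.
K' ⊕ ipad = 4c 00 36 36 36; K' ⊕ opad = 26 6a 5c 5c 5c.
m1: inner = H(4c 00 36 36 36 72 62) = 1a a8; tag = H(26 6a 5c 5c 5c 1a a8) = 86e0
m2: inner = H(4c 00 36 36 36 69 59) = 11 9f; tag = H(26 6a 5c 5c 5c 11 9f) = 7dd7 ← matches
m3: inner = H(4c 00 36 36 36 be 74) = 2c f4; tag = H(26 6a 5c 5c 5c 2c f4) = d2f2

2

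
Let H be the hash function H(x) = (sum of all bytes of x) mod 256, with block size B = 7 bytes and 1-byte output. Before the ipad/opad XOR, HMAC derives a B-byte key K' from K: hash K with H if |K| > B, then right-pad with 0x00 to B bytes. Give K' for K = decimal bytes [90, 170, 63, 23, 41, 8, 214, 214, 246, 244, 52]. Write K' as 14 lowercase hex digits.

55000000000000

|K| = 11 > B = 7, so first hash the key.
H(K): sum = 90+170+63+23+41+8+214+214+246+244+52 = 1365; mod 256 = 85 → 55.
Zero-pad H(K) = 55 to 7 bytes: K' = 55 00 00 00 00 00 00.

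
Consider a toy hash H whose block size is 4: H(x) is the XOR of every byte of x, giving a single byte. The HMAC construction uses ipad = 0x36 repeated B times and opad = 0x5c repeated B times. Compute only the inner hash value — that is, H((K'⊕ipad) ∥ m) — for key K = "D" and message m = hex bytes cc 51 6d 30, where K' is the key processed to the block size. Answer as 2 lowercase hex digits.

Key "D" = 44 is 1 byte ≤ B = 4; zero-pad to 4 bytes: K' = 44 00 00 00.
K' ⊕ ipad = 72 36 36 36.
Inner input = 72 36 36 36 ∥ cc 51 6d 30.
Inner hash: XOR 72⊕36⊕36⊕36⊕cc⊕51⊕6d⊕30 = 84.

84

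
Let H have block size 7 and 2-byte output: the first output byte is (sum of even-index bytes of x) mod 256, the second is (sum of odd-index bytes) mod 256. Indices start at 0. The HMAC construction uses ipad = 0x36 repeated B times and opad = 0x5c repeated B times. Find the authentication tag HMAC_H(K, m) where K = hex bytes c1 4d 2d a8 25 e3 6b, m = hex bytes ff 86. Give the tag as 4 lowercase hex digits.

abcc

Key hex bytes c1 4d 2d a8 25 e3 6b is exactly B = 7 bytes: K' = c1 4d 2d a8 25 e3 6b.
K' ⊕ ipad = f7 7b 1b 9e 13 d5 5d.  K' ⊕ opad = 9d 11 71 f4 79 bf 37.
Inner input = (K'⊕ipad) ∥ m = f7 7b 1b 9e 13 d5 5d ∥ ff 86.
Inner hash: even-index sum = 520 mod 256 = 8; odd-index sum = 749 mod 256 = 237 → 08 ed.
Outer input = (K'⊕opad) ∥ inner = 9d 11 71 f4 79 bf 37 ∥ 08 ed.
Outer hash (tag): even-index sum = 683 mod 256 = 171; odd-index sum = 460 mod 256 = 204 → ab cc.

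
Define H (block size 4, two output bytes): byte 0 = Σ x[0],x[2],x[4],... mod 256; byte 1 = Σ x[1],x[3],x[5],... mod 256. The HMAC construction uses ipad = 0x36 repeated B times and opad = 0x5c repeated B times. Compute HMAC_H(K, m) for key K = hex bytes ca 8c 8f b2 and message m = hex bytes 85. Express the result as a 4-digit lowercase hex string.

Key hex bytes ca 8c 8f b2 is exactly B = 4 bytes: K' = ca 8c 8f b2.
K' ⊕ ipad = fc ba b9 84.  K' ⊕ opad = 96 d0 d3 ee.
Inner input = (K'⊕ipad) ∥ m = fc ba b9 84 ∥ 85.
Inner hash: even-index sum = 570 mod 256 = 58; odd-index sum = 318 mod 256 = 62 → 3a 3e.
Outer input = (K'⊕opad) ∥ inner = 96 d0 d3 ee ∥ 3a 3e.
Outer hash (tag): even-index sum = 419 mod 256 = 163; odd-index sum = 508 mod 256 = 252 → a3 fc.

a3fc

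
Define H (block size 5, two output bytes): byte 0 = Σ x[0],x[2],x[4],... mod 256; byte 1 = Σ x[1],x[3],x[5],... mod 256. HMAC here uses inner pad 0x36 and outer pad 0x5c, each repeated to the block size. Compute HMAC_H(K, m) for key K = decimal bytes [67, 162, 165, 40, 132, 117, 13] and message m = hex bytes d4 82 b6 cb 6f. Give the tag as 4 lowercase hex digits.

15c7

Key decimal bytes [67, 162, 165, 40, 132, 117, 13] = 43 a2 a5 28 84 75 0d is 7 bytes > B = 5, so hash it first: H(key) = 79 3f, then zero-pad to 5 bytes: K' = 79 3f 00 00 00.
K' ⊕ ipad = 4f 09 36 36 36.  K' ⊕ opad = 25 63 5c 5c 5c.
Inner input = (K'⊕ipad) ∥ m = 4f 09 36 36 36 ∥ d4 82 b6 cb 6f.
Inner hash: even-index sum = 520 mod 256 = 8; odd-index sum = 568 mod 256 = 56 → 08 38.
Outer input = (K'⊕opad) ∥ inner = 25 63 5c 5c 5c ∥ 08 38.
Outer hash (tag): even-index sum = 277 mod 256 = 21; odd-index sum = 199 mod 256 = 199 → 15 c7.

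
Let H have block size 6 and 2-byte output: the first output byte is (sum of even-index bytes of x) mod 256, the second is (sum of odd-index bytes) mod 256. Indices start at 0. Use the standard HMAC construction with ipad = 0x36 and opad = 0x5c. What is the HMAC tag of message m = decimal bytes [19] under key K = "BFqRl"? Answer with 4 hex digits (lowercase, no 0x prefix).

Key "BFqRl" = 42 46 71 52 6c is 5 bytes ≤ B = 6; zero-pad to 6 bytes: K' = 42 46 71 52 6c 00.
K' ⊕ ipad = 74 70 47 64 5a 36.  K' ⊕ opad = 1e 1a 2d 0e 30 5c.
Inner input = (K'⊕ipad) ∥ m = 74 70 47 64 5a 36 ∥ 13.
Inner hash: even-index sum = 296 mod 256 = 40; odd-index sum = 266 mod 256 = 10 → 28 0a.
Outer input = (K'⊕opad) ∥ inner = 1e 1a 2d 0e 30 5c ∥ 28 0a.
Outer hash (tag): even-index sum = 163 mod 256 = 163; odd-index sum = 142 mod 256 = 142 → a3 8e.

a38e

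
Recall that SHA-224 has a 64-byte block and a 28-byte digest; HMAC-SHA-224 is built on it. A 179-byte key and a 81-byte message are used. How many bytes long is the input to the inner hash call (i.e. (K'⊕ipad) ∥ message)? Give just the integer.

145

Key is 179 > 64 bytes, so it is hashed to 28 bytes then zero-padded to 64: |K'| = 64.
Inner input = (K'⊕ipad) ∥ m → 64 + 81 = 145 bytes.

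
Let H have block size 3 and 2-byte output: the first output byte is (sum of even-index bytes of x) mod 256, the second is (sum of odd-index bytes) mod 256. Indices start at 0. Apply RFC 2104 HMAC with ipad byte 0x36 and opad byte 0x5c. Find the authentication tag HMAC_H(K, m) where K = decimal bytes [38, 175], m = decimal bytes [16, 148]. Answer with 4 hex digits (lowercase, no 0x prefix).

Key decimal bytes [38, 175] = 26 af is 2 bytes ≤ B = 3; zero-pad to 3 bytes: K' = 26 af 00.
K' ⊕ ipad = 10 99 36.  K' ⊕ opad = 7a f3 5c.
Inner input = (K'⊕ipad) ∥ m = 10 99 36 ∥ 10 94.
Inner hash: even-index sum = 218 mod 256 = 218; odd-index sum = 169 mod 256 = 169 → da a9.
Outer input = (K'⊕opad) ∥ inner = 7a f3 5c ∥ da a9.
Outer hash (tag): even-index sum = 383 mod 256 = 127; odd-index sum = 461 mod 256 = 205 → 7f cd.

7fcd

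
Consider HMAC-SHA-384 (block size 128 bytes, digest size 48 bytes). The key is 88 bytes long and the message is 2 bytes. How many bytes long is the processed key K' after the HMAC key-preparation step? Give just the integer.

128

Key is 88 ≤ 128 bytes, zero-padded: |K'| = 128.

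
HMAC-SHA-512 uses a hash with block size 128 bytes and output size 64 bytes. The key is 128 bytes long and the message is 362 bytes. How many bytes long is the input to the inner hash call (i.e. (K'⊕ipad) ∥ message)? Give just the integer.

Key is 128 ≤ 128 bytes, zero-padded: |K'| = 128.
Inner input = (K'⊕ipad) ∥ m → 128 + 362 = 490 bytes.

490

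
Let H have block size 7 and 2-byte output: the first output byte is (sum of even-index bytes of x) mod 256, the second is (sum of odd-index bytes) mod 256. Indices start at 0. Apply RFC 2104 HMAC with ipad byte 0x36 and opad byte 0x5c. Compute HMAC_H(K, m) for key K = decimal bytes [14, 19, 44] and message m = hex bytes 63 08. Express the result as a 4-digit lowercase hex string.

6ecd

Key decimal bytes [14, 19, 44] = 0e 13 2c is 3 bytes ≤ B = 7; zero-pad to 7 bytes: K' = 0e 13 2c 00 00 00 00.
K' ⊕ ipad = 38 25 1a 36 36 36 36.  K' ⊕ opad = 52 4f 70 5c 5c 5c 5c.
Inner input = (K'⊕ipad) ∥ m = 38 25 1a 36 36 36 36 ∥ 63 08.
Inner hash: even-index sum = 198 mod 256 = 198; odd-index sum = 244 mod 256 = 244 → c6 f4.
Outer input = (K'⊕opad) ∥ inner = 52 4f 70 5c 5c 5c 5c ∥ c6 f4.
Outer hash (tag): even-index sum = 622 mod 256 = 110; odd-index sum = 461 mod 256 = 205 → 6e cd.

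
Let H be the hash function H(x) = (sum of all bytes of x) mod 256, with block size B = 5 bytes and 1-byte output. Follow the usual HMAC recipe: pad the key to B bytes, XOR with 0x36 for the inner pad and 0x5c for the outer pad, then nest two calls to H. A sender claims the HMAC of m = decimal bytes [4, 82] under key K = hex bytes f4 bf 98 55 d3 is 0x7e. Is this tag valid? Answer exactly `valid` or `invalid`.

valid

Key hex bytes f4 bf 98 55 d3 is exactly B = 5 bytes: K' = f4 bf 98 55 d3.
K' ⊕ ipad = c2 89 ae 63 e5; K' ⊕ opad = a8 e3 c4 09 8f.
Inner hash: sum = 194+137+174+99+229+4+82 = 919; mod 256 = 151 → 97.
Outer hash (recomputed tag): sum = 168+227+196+9+143+151 = 894; mod 256 = 126 → 7e.
Recomputed tag = 7e; claimed = 7e → match.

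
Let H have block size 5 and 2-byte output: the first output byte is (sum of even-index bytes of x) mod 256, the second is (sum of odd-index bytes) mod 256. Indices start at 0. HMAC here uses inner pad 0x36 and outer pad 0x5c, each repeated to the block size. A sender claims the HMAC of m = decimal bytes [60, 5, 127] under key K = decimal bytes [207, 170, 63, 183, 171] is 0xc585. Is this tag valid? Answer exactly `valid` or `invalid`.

Key decimal bytes [207, 170, 63, 183, 171] = cf aa 3f b7 ab is exactly B = 5 bytes: K' = cf aa 3f b7 ab.
K' ⊕ ipad = f9 9c 09 81 9d; K' ⊕ opad = 93 f6 63 eb f7.
Inner hash: even-index sum = 420 mod 256 = 164; odd-index sum = 472 mod 256 = 216 → a4 d8.
Outer hash (recomputed tag): even-index sum = 709 mod 256 = 197; odd-index sum = 645 mod 256 = 133 → c5 85.
Recomputed tag = c585; claimed = c585 → match.

valid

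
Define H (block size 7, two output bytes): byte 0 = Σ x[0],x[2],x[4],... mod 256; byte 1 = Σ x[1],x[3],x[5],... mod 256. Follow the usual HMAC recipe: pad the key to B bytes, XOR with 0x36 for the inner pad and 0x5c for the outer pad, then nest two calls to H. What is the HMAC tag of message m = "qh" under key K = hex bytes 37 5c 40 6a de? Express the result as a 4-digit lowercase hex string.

Key hex bytes 37 5c 40 6a de is 5 bytes ≤ B = 7; zero-pad to 7 bytes: K' = 37 5c 40 6a de 00 00.
K' ⊕ ipad = 01 6a 76 5c e8 36 36.  K' ⊕ opad = 6b 00 1c 36 82 5c 5c.
Inner input = (K'⊕ipad) ∥ m = 01 6a 76 5c e8 36 36 ∥ 71 68.
Inner hash: even-index sum = 509 mod 256 = 253; odd-index sum = 365 mod 256 = 109 → fd 6d.
Outer input = (K'⊕opad) ∥ inner = 6b 00 1c 36 82 5c 5c ∥ fd 6d.
Outer hash (tag): even-index sum = 466 mod 256 = 210; odd-index sum = 399 mod 256 = 143 → d2 8f.

d28f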